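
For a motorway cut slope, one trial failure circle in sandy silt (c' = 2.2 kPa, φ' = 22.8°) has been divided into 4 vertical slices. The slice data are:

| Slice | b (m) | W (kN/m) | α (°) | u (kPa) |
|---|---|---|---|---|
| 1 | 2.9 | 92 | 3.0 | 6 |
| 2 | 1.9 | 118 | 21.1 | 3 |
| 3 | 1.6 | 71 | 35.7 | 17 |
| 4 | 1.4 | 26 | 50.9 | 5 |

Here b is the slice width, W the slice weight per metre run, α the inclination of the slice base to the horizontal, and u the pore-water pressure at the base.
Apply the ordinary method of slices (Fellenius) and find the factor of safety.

FS = 0.99

Ordinary method of slices: FS = Σ[c'·Δl_i + (W_i cosα_i − u_i·Δl_i)·tanφ'] / Σ W_i sinα_i, with Δl_i = b_i / cosα_i.
Slice 1: Δl = 2.9/cos3.0° = 2.904 m; N'_1 = 92·cos3.0° − 6·2.904 = 74.5; c'Δl = 6.39; W sinα = 4.8
Slice 2: Δl = 1.9/cos21.1° = 2.037 m; N'_2 = 118·cos21.1° − 3·2.037 = 104.0; c'Δl = 4.48; W sinα = 42.5
Slice 3: Δl = 1.6/cos35.7° = 1.970 m; N'_3 = 71·cos35.7° − 17·1.970 = 24.2; c'Δl = 4.33; W sinα = 41.4
Slice 4: Δl = 1.4/cos50.9° = 2.220 m; N'_4 = 26·cos50.9° − 5·2.220 = 5.3; c'Δl = 4.88; W sinα = 20.2
Σc'Δl = 20.1 kN/m; ΣN' = 207.9 kN/m; ΣW sinα = 108.9 kN/m
Resisting = 20.1 + 207.9·tan22.8° = 20.1 + 87.4 = 107.5 kN/m
FS = 107.5 / 108.9 = 0.987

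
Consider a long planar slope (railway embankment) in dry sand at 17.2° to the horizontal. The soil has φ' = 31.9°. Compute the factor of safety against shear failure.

FS = 2.01

For a dry cohesionless infinite slope the factor of safety is FS = tanφ' / tanβ.
FS = tan31.9° / tan17.2° = 0.6224 / 0.3096 = 2.011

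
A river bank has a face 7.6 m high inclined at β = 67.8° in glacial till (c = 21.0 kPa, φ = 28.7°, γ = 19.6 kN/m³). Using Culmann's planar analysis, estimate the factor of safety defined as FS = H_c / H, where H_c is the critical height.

H_c = (4c/γ) · sinβ cosφ / [1 − cos(β − φ)]
    = (4·21.0/19.6) · sin67.8°·cos28.7° / [1 − cos39.1°]
    = 4.286 · 0.8121 / 0.2240 = 15.54 m
FS = H_c / H = 15.54 / 7.6 = 2.045

FS = 2.04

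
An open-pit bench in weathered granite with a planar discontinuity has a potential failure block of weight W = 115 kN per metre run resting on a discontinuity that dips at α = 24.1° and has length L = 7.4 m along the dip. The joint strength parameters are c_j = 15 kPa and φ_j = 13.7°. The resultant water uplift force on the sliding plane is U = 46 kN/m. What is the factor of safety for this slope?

Resolving the block weight along and normal to the plane and applying the Mohr–Coulomb strength on the joint:
N' = W cosα − U = 115·cos24.1° − 46 = 59.0 kN/m
Driving force T = W sinα = 115·sin24.1° = 47.0 kN/m
Resisting force R = c_j·L + N'·tanφ_j = 15·7.4 + 59.0·tan13.7° = 111.0 + 14.4 = 125.4 kN/m
FS = R / T = 125.4 / 47.0 = 2.670

FS = 2.67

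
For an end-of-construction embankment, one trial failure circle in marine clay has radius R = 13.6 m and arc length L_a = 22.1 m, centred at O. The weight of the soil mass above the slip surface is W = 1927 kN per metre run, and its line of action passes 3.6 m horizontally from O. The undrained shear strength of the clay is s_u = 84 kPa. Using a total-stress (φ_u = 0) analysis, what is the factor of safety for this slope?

Taking moments about the centre O, the resisting moment is provided by the undrained shear strength acting along the arc:
M_R = s_u·L_a·R = 84·22.10·13.6 = 25247.0 kN·m/m
M_D = W·d = 1927·3.6 = 6937.2 kN·m/m
FS = M_R / M_D = 25247.0 / 6937.2 = 3.639

FS = 3.64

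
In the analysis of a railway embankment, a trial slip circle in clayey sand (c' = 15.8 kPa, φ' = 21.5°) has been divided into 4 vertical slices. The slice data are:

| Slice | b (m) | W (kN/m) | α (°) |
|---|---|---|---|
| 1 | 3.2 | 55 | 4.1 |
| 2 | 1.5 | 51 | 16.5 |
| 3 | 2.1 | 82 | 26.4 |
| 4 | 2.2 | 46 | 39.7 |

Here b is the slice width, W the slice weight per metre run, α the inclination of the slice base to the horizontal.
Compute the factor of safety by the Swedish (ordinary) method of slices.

Ordinary method of slices: FS = Σ[c'·Δl_i + (W_i cosα_i)·tanφ'] / Σ W_i sinα_i, with Δl_i = b_i / cosα_i.
Slice 1: Δl = 3.2/cos4.1° = 3.208 m; N'_1 = 55·cos4.1° = 54.9; c'Δl = 50.69; W sinα = 3.9
Slice 2: Δl = 1.5/cos16.5° = 1.564 m; N'_2 = 51·cos16.5° = 48.9; c'Δl = 24.72; W sinα = 14.5
Slice 3: Δl = 2.1/cos26.4° = 2.345 m; N'_3 = 82·cos26.4° = 73.4; c'Δl = 37.04; W sinα = 36.5
Slice 4: Δl = 2.2/cos39.7° = 2.859 m; N'_4 = 46·cos39.7° = 35.4; c'Δl = 45.18; W sinα = 29.4
Σc'Δl = 157.6 kN/m; ΣN' = 212.6 kN/m; ΣW sinα = 84.3 kN/m
Resisting = 157.6 + 212.6·tan21.5° = 157.6 + 83.7 = 241.4 kN/m
FS = 241.4 / 84.3 = 2.865

FS = 2.86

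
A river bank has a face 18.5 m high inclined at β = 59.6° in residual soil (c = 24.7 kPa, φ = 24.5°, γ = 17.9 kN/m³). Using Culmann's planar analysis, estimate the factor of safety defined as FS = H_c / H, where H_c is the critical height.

FS = 1.29

H_c = (4c/γ) · sinβ cosφ / [1 − cos(β − φ)]
    = (4·24.7/17.9) · sin59.6°·cos24.5° / [1 − cos35.1°]
    = 5.520 · 0.7849 / 0.1819 = 23.82 m
FS = H_c / H = 23.82 / 18.5 = 1.288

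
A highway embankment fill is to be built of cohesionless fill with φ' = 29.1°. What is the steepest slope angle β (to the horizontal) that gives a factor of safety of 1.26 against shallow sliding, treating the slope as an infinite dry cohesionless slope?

β = 23.8°

For an infinite dry cohesionless slope FS = tanφ'/tanβ, so tanβ = tanφ' / FS.
tanβ = tan29.1° / 1.26 = 0.5566 / 1.26 = 0.4417
β = arctan(0.4417) = 23.83°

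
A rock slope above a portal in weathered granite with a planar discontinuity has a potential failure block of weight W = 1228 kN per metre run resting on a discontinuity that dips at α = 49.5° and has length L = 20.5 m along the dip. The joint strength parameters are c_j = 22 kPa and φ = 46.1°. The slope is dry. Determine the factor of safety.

FS = 1.37

Resolving the block weight along and normal to the plane and applying the Mohr–Coulomb strength on the joint:
N' = W cosα = 1228·cos49.5° = 797.5 kN/m
Driving force T = W sinα = 1228·sin49.5° = 933.8 kN/m
Resisting force R = c_j·L + N'·tanφ = 22·20.5 + 797.5·tan46.1° = 451.0 + 828.7 = 1279.7 kN/m
FS = R / T = 1279.7 / 933.8 = 1.371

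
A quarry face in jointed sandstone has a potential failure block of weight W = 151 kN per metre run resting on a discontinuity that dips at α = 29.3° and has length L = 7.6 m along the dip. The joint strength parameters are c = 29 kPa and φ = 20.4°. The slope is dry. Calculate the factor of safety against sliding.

FS = 3.65

Resolving the block weight along and normal to the plane and applying the Mohr–Coulomb strength on the joint:
N' = W cosα = 151·cos29.3° = 131.7 kN/m
Driving force T = W sinα = 151·sin29.3° = 73.9 kN/m
Resisting force R = c·L + N'·tanφ = 29·7.6 + 131.7·tan20.4° = 220.4 + 49.0 = 269.4 kN/m
FS = R / T = 269.4 / 73.9 = 3.645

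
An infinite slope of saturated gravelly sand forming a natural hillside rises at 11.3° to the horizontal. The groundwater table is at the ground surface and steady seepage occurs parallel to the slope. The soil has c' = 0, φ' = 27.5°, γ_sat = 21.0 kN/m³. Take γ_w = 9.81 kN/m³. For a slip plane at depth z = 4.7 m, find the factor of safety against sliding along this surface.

With seepage parallel to the slope and the water table at the surface, the effective normal stress on the slip plane uses the buoyant unit weight γ' = γ_sat − γ_w while the driving shear stress uses γ_sat:
FS = [c' + γ' z cos²β tanφ'] / [γ_sat z sinβ cosβ]
(For c' = 0 this reduces to FS = (γ'/γ_sat)·tanφ'/tanβ.)
γ' = 21.0 − 9.81 = 11.19 kN/m³
Numerator = 0.0 + 11.19·4.7·cos²11.3°·tan27.5° = 0.0 + 11.19·4.7·0.9616·0.5206 = 26.327 kPa
Denominator = 21.0·4.7·sin11.3°·cos11.3° = 21.0·4.7·0.1959·0.9806 = 18.965 kPa
FS = 26.327 / 18.965 = 1.388

FS = 1.39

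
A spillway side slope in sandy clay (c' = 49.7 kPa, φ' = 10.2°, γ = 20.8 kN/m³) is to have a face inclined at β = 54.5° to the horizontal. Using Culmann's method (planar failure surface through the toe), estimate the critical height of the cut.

Culmann's analysis gives the critical failure plane at α_cr = (β + φ')/2 = (54.5 + 10.2)/2 = 32.4°, and the critical height
H_c = (4c'/γ) · sinβ cosφ' / [1 − cos(β − φ')]
    = (4·49.7/20.8) · sin54.5°·cos10.2° / [1 − cos(44.3°)]
    = 9.558 · 0.8141·0.9842 / [1 − 0.7157]
    = 9.558 · 0.8012 / 0.2843
    = 26.94 m

H_c = 26.94 m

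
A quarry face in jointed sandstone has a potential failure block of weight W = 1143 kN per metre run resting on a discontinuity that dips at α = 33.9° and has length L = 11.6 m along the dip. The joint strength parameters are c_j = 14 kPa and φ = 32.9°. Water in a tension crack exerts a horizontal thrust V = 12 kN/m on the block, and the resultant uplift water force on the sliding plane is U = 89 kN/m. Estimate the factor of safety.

Resolving the block weight along and normal to the plane and applying the Mohr–Coulomb strength on the joint:
N' = W cosα − U − V sinα = 1143·cos33.9° − 89 − 12·sin33.9° = 853.0 kN/m
Driving force T = W sinα + V cosα = 1143·sin33.9° + 12·cos33.9° = 647.5 kN/m
Resisting force R = c_j·L + N'·tanφ = 14·11.6 + 853.0·tan32.9° = 162.4 + 551.8 = 714.2 kN/m
FS = R / T = 714.2 / 647.5 = 1.103

FS = 1.10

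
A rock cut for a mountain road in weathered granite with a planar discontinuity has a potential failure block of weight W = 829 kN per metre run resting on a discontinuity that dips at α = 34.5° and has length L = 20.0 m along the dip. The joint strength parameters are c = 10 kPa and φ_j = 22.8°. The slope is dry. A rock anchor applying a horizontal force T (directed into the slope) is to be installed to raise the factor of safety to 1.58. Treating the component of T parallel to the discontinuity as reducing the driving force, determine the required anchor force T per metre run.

Resolving forces along and normal to the sliding plane, with the horizontal anchor force T adding T·sinα to the effective normal force and T·cosα acting up the plane against the driving force:
FS = [cL + (W cosα + T sinα) tanφ_j] / [W sinα − T cosα]
Without the anchor: N' = 683.2 kN/m, driving T_d = 469.6 kN/m, resisting R = 10·20.0 + 683.2·tan22.8° = 487.2 kN/m, FS = 1.04.
Setting FS = 1.58 and solving for T:
1.58·(469.6 − T cos34.5°) = 487.2 + T sin34.5°·tan22.8°
T·(sin34.5°·tan22.8° + 1.58·cos34.5°) = 1.58·469.6 − 487.2
T·(0.5664·0.4204 + 1.58·0.8241) = 741.9 − 487.2 = 254.7
T·1.5402 = 254.7
T = 165.4 kN/m

T = 165 kN/m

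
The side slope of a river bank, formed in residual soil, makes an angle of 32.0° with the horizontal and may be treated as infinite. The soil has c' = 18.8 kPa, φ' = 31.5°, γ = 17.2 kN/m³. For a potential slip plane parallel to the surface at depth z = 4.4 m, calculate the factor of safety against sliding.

For an infinite slope with a slip plane parallel to the surface (no pore pressure): FS = [c' + γz cos²β tanφ'] / [γz sinβ cosβ].
γz = 17.2·4.4 = 75.68 kN/m²
Numerator = 18.8 + 75.68·cos²32.0°·tan31.5° = 18.8 + 75.68·0.7192·0.6128 = 52.153 kPa
Denominator = 75.68·sin32.0°·cos32.0° = 75.68·0.5299·0.8480 = 34.010 kPa
FS = 52.153 / 34.010 = 1.533

FS = 1.53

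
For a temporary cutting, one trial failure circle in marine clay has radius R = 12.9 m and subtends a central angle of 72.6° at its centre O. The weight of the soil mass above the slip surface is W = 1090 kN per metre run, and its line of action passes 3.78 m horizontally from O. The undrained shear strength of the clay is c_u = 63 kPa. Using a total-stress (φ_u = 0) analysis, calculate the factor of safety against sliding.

FS = 3.22

Taking moments about the centre O, the resisting moment is provided by the undrained shear strength acting along the arc:
Arc length L_a = R·θ = 12.9·(72.6°·π/180) = 12.9·1.2671 = 16.35 m
M_R = c_u·L_a·R = 63·16.35·12.9 = 13284.2 kN·m/m
M_D = W·d = 1090·3.78 = 4120.2 kN·m/m
FS = M_R / M_D = 13284.2 / 4120.2 = 3.224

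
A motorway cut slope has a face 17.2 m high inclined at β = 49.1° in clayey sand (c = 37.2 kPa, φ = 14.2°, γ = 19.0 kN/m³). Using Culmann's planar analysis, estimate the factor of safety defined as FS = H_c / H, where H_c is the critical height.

FS = 1.86

H_c = (4c/γ) · sinβ cosφ / [1 − cos(β − φ)]
    = (4·37.2/19.0) · sin49.1°·cos14.2° / [1 − cos34.9°]
    = 7.832 · 0.7328 / 0.1798 = 31.91 m
FS = H_c / H = 31.91 / 17.2 = 1.855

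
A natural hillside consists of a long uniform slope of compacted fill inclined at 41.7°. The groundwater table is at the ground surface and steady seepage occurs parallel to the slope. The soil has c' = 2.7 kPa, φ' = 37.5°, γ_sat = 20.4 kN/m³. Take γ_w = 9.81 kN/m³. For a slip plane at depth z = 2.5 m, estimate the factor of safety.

With seepage parallel to the slope and the water table at the surface, the effective normal stress on the slip plane uses the buoyant unit weight γ' = γ_sat − γ_w while the driving shear stress uses γ_sat:
FS = [c' + γ' z cos²β tanφ'] / [γ_sat z sinβ cosβ]
γ' = 20.4 − 9.81 = 10.59 kN/m³
Numerator = 2.7 + 10.59·2.5·cos²41.7°·tan37.5° = 2.7 + 10.59·2.5·0.5575·0.7673 = 14.025 kPa
Denominator = 20.4·2.5·sin41.7°·cos41.7° = 20.4·2.5·0.6652·0.7466 = 25.331 kPa
FS = 14.025 / 25.331 = 0.554

FS = 0.55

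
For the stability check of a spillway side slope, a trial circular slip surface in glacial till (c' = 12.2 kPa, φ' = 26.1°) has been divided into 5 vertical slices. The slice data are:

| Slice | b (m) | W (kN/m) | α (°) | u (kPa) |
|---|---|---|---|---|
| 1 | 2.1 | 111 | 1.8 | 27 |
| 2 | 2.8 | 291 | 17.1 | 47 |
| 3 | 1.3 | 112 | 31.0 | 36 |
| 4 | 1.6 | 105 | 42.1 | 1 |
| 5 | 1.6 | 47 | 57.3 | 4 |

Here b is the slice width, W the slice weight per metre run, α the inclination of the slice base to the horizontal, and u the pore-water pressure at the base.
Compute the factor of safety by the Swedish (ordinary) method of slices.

Ordinary method of slices: FS = Σ[c'·Δl_i + (W_i cosα_i − u_i·Δl_i)·tanφ'] / Σ W_i sinα_i, with Δl_i = b_i / cosα_i.
Slice 1: Δl = 2.1/cos1.8° = 2.101 m; N'_1 = 111·cos1.8° − 27·2.101 = 54.2; c'Δl = 25.63; W sinα = 3.5
Slice 2: Δl = 2.8/cos17.1° = 2.930 m; N'_2 = 291·cos17.1° − 47·2.930 = 140.4; c'Δl = 35.74; W sinα = 85.6
Slice 3: Δl = 1.3/cos31.0° = 1.517 m; N'_3 = 112·cos31.0° − 36·1.517 = 41.4; c'Δl = 18.50; W sinα = 57.7
Slice 4: Δl = 1.6/cos42.1° = 2.156 m; N'_4 = 105·cos42.1° − 1·2.156 = 75.8; c'Δl = 26.31; W sinα = 70.4
Slice 5: Δl = 1.6/cos57.3° = 2.962 m; N'_5 = 47·cos57.3° − 4·2.962 = 13.5; c'Δl = 36.13; W sinα = 39.6
Σc'Δl = 142.3 kN/m; ΣN' = 325.4 kN/m; ΣW sinα = 256.7 kN/m
Resisting = 142.3 + 325.4·tan26.1° = 142.3 + 159.4 = 301.7 kN/m
FS = 301.7 / 256.7 = 1.175

FS = 1.18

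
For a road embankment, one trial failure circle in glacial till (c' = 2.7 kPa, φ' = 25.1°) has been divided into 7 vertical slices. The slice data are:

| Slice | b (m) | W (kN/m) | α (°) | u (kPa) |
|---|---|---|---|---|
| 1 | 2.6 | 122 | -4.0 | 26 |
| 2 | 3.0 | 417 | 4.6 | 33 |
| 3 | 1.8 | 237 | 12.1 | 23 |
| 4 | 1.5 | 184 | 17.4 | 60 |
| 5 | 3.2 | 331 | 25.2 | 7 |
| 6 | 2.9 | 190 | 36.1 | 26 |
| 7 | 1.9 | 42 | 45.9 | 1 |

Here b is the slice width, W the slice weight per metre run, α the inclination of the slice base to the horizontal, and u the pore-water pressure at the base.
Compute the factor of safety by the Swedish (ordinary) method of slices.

FS = 1.26

Ordinary method of slices: FS = Σ[c'·Δl_i + (W_i cosα_i − u_i·Δl_i)·tanφ'] / Σ W_i sinα_i, with Δl_i = b_i / cosα_i.
Slice 1: Δl = 2.6/cos(-4.0°) = 2.606 m; N'_1 = 122·cos(-4.0°) − 26·2.606 = 53.9; c'Δl = 7.04; W sinα = -8.5
Slice 2: Δl = 3.0/cos4.6° = 3.010 m; N'_2 = 417·cos4.6° − 33·3.010 = 316.3; c'Δl = 8.13; W sinα = 33.4
Slice 3: Δl = 1.8/cos12.1° = 1.841 m; N'_3 = 237·cos12.1° − 23·1.841 = 189.4; c'Δl = 4.97; W sinα = 49.7
Slice 4: Δl = 1.5/cos17.4° = 1.572 m; N'_4 = 184·cos17.4° − 60·1.572 = 81.3; c'Δl = 4.24; W sinα = 55.0
Slice 5: Δl = 3.2/cos25.2° = 3.537 m; N'_5 = 331·cos25.2° − 7·3.537 = 274.7; c'Δl = 9.55; W sinα = 140.9
Slice 6: Δl = 2.9/cos36.1° = 3.589 m; N'_6 = 190·cos36.1° − 26·3.589 = 60.2; c'Δl = 9.69; W sinα = 111.9
Slice 7: Δl = 1.9/cos45.9° = 2.730 m; N'_7 = 42·cos45.9° − 1·2.730 = 26.5; c'Δl = 7.37; W sinα = 30.2
Σc'Δl = 51.0 kN/m; ΣN' = 1002.4 kN/m; ΣW sinα = 412.7 kN/m
Resisting = 51.0 + 1002.4·tan25.1° = 51.0 + 469.5 = 520.5 kN/m
FS = 520.5 / 412.7 = 1.261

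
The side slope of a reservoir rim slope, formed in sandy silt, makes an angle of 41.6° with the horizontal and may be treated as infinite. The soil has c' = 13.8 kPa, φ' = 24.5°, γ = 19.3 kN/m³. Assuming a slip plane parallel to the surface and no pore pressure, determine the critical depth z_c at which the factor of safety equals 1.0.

z_c = 2.96 m

Setting FS = 1.00 in FS = [c' + γz cos²β tanφ'] / [γz sinβ cosβ] and solving for z:
z = c' / [γ cosβ (FS·sinβ − cosβ·tanφ')]
  = 13.8 / [19.3·cos41.6°·(1.00·sin41.6° − cos41.6°·tan24.5°)]
  = 13.8 / [19.3·0.7478·(1.00·0.6639 − 0.7478·0.4557)]
  = 13.8 / 4.6636 = 2.959 m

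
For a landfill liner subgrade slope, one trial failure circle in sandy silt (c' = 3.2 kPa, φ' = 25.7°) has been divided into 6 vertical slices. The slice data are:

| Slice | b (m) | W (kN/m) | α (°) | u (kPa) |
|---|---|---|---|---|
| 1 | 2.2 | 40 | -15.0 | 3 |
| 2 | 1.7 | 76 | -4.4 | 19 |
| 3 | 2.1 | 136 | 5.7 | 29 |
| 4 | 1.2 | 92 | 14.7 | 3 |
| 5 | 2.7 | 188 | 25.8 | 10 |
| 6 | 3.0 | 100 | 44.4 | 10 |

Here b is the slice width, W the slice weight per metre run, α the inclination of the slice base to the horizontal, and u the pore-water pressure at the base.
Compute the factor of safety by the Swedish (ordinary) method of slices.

FS = 1.40

Ordinary method of slices: FS = Σ[c'·Δl_i + (W_i cosα_i − u_i·Δl_i)·tanφ'] / Σ W_i sinα_i, with Δl_i = b_i / cosα_i.
Slice 1: Δl = 2.2/cos(-15.0°) = 2.278 m; N'_1 = 40·cos(-15.0°) − 3·2.278 = 31.8; c'Δl = 7.29; W sinα = -10.4
Slice 2: Δl = 1.7/cos(-4.4°) = 1.705 m; N'_2 = 76·cos(-4.4°) − 19·1.705 = 43.4; c'Δl = 5.46; W sinα = -5.8
Slice 3: Δl = 2.1/cos5.7° = 2.110 m; N'_3 = 136·cos5.7° − 29·2.110 = 74.1; c'Δl = 6.75; W sinα = 13.5
Slice 4: Δl = 1.2/cos14.7° = 1.241 m; N'_4 = 92·cos14.7° − 3·1.241 = 85.3; c'Δl = 3.97; W sinα = 23.3
Slice 5: Δl = 2.7/cos25.8° = 2.999 m; N'_5 = 188·cos25.8° − 10·2.999 = 139.3; c'Δl = 9.60; W sinα = 81.8
Slice 6: Δl = 3.0/cos44.4° = 4.199 m; N'_6 = 100·cos44.4° − 10·4.199 = 29.5; c'Δl = 13.44; W sinα = 70.0
Σc'Δl = 46.5 kN/m; ΣN' = 403.3 kN/m; ΣW sinα = 172.5 kN/m
Resisting = 46.5 + 403.3·tan25.7° = 46.5 + 194.1 = 240.6 kN/m
FS = 240.6 / 172.5 = 1.395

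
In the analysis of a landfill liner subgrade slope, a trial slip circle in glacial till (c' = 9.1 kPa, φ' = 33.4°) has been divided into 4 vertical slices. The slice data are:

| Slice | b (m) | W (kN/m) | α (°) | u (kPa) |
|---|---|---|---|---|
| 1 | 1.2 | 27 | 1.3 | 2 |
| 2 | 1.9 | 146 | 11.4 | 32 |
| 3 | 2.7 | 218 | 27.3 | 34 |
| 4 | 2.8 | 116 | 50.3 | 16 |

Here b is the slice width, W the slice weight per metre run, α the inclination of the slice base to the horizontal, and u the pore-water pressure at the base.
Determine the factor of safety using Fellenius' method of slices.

FS = 1.04

Ordinary method of slices: FS = Σ[c'·Δl_i + (W_i cosα_i − u_i·Δl_i)·tanφ'] / Σ W_i sinα_i, with Δl_i = b_i / cosα_i.
Slice 1: Δl = 1.2/cos1.3° = 1.200 m; N'_1 = 27·cos1.3° − 2·1.200 = 24.6; c'Δl = 10.92; W sinα = 0.6
Slice 2: Δl = 1.9/cos11.4° = 1.938 m; N'_2 = 146·cos11.4° − 32·1.938 = 81.1; c'Δl = 17.64; W sinα = 28.9
Slice 3: Δl = 2.7/cos27.3° = 3.038 m; N'_3 = 218·cos27.3° − 34·3.038 = 90.4; c'Δl = 27.65; W sinα = 100.0
Slice 4: Δl = 2.8/cos50.3° = 4.383 m; N'_4 = 116·cos50.3° − 16·4.383 = 4.0; c'Δl = 39.89; W sinα = 89.3
Σc'Δl = 96.1 kN/m; ΣN' = 200.1 kN/m; ΣW sinα = 218.7 kN/m
Resisting = 96.1 + 200.1·tan33.4° = 96.1 + 131.9 = 228.0 kN/m
FS = 228.0 / 218.7 = 1.043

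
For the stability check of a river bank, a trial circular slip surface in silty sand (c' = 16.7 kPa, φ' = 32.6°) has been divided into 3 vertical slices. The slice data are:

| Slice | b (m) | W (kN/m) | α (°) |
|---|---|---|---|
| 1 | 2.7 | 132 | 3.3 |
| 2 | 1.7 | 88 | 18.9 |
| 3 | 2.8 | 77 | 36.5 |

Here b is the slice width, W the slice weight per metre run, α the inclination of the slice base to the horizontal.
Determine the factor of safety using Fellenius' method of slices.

Ordinary method of slices: FS = Σ[c'·Δl_i + (W_i cosα_i)·tanφ'] / Σ W_i sinα_i, with Δl_i = b_i / cosα_i.
Slice 1: Δl = 2.7/cos3.3° = 2.704 m; N'_1 = 132·cos3.3° = 131.8; c'Δl = 45.16; W sinα = 7.6
Slice 2: Δl = 1.7/cos18.9° = 1.797 m; N'_2 = 88·cos18.9° = 83.3; c'Δl = 30.01; W sinα = 28.5
Slice 3: Δl = 2.8/cos36.5° = 3.483 m; N'_3 = 77·cos36.5° = 61.9; c'Δl = 58.17; W sinα = 45.8
Σc'Δl = 133.3 kN/m; ΣN' = 276.9 kN/m; ΣW sinα = 81.9 kN/m
Resisting = 133.3 + 276.9·tan32.6° = 133.3 + 177.1 = 310.4 kN/m
FS = 310.4 / 81.9 = 3.790

FS = 3.79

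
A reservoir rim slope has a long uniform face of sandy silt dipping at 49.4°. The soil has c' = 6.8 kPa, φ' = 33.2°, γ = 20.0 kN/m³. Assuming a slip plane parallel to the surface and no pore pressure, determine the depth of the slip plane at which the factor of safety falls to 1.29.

z = 0.94 m

Setting FS = 1.29 in FS = [c' + γz cos²β tanφ'] / [γz sinβ cosβ] and solving for z:
z = c' / [γ cosβ (FS·sinβ − cosβ·tanφ')]
  = 6.8 / [20.0·cos49.4°·(1.29·sin49.4° − cos49.4°·tan33.2°)]
  = 6.8 / [20.0·0.6508·(1.29·0.7593 − 0.6508·0.6544)]
  = 6.8 / 7.2054 = 0.944 m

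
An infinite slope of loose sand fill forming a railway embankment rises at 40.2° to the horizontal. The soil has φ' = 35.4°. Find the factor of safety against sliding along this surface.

For a dry cohesionless infinite slope the factor of safety is FS = tanφ' / tanβ.
FS = tan35.4° / tan40.2° = 0.7107 / 0.8451 = 0.841

FS = 0.84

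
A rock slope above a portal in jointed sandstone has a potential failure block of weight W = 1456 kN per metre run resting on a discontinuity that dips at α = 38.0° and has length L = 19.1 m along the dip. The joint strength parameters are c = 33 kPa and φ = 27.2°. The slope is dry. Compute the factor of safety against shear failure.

FS = 1.36

Resolving the block weight along and normal to the plane and applying the Mohr–Coulomb strength on the joint:
N' = W cosα = 1456·cos38.0° = 1147.3 kN/m
Driving force T = W sinα = 1456·sin38.0° = 896.4 kN/m
Resisting force R = c·L + N'·tanφ = 33·19.1 + 1147.3·tan27.2° = 630.3 + 589.7 = 1220.0 kN/m
FS = R / T = 1220.0 / 896.4 = 1.361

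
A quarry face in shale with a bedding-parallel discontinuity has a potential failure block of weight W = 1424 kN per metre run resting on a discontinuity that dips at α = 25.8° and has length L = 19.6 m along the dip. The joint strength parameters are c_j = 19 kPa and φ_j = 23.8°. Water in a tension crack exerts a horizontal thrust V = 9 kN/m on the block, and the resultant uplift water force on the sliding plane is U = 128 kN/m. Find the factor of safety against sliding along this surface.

FS = 1.40

Resolving the block weight along and normal to the plane and applying the Mohr–Coulomb strength on the joint:
N' = W cosα − U − V sinα = 1424·cos25.8° − 128 − 9·sin25.8° = 1150.1 kN/m
Driving force T = W sinα + V cosα = 1424·sin25.8° + 9·cos25.8° = 627.9 kN/m
Resisting force R = c_j·L + N'·tanφ_j = 19·19.6 + 1150.1·tan23.8° = 372.4 + 507.3 = 879.7 kN/m
FS = R / T = 879.7 / 627.9 = 1.401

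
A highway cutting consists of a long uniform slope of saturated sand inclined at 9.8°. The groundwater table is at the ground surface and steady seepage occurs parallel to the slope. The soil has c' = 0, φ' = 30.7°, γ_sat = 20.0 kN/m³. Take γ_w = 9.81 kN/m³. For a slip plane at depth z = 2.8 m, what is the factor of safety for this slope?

FS = 1.75

With seepage parallel to the slope and the water table at the surface, the effective normal stress on the slip plane uses the buoyant unit weight γ' = γ_sat − γ_w while the driving shear stress uses γ_sat:
FS = [c' + γ' z cos²β tanφ'] / [γ_sat z sinβ cosβ]
(For c' = 0 this reduces to FS = (γ'/γ_sat)·tanφ'/tanβ.)
γ' = 20.0 − 9.81 = 10.19 kN/m³
Numerator = 0.0 + 10.19·2.8·cos²9.8°·tan30.7° = 0.0 + 10.19·2.8·0.9710·0.5938 = 16.450 kPa
Denominator = 20.0·2.8·sin9.8°·cos9.8° = 20.0·2.8·0.1702·0.9854 = 9.393 kPa
FS = 16.450 / 9.393 = 1.751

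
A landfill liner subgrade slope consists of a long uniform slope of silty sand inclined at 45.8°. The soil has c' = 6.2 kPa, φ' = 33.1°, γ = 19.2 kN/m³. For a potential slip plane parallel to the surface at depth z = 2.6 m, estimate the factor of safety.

For an infinite slope with a slip plane parallel to the surface (no pore pressure): FS = [c' + γz cos²β tanφ'] / [γz sinβ cosβ].
γz = 19.2·2.6 = 49.92 kN/m²
Numerator = 6.2 + 49.92·cos²45.8°·tan33.1° = 6.2 + 49.92·0.4860·0.6519 = 22.017 kPa
Denominator = 49.92·sin45.8°·cos45.8° = 49.92·0.7169·0.6972 = 24.950 kPa
FS = 22.017 / 24.950 = 0.882

FS = 0.88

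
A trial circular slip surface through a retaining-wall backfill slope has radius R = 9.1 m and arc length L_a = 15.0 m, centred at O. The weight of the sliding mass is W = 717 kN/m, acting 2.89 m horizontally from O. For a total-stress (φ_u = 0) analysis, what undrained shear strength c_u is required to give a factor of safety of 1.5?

c_u = 22.8 kPa

FS = c_u·L_a·R / (W·d), so c_u = FS·W·d / (L_a·R).
c_u = 1.5·717·2.89 / (15.00·9.1) = 3108.2 / 136.50 = 22.77 kPa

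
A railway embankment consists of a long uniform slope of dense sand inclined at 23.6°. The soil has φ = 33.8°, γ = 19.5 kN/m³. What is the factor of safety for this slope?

FS = 1.53

For a dry cohesionless infinite slope the factor of safety is FS = tanφ / tanβ.
FS = tan33.8° / tan23.6° = 0.6694 / 0.4369 = 1.532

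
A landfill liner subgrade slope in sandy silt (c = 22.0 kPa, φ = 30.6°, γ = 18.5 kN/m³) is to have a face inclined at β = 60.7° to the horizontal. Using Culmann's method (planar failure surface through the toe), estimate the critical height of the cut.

Culmann's analysis gives the critical failure plane at α_cr = (β + φ)/2 = (60.7 + 30.6)/2 = 45.7°, and the critical height
H_c = (4c/γ) · sinβ cosφ / [1 − cos(β − φ)]
    = (4·22.0/18.5) · sin60.7°·cos30.6° / [1 − cos(30.1°)]
    = 4.757 · 0.8721·0.8607 / [1 − 0.8652]
    = 4.757 · 0.7506 / 0.1348
    = 26.48 m

H_c = 26.48 m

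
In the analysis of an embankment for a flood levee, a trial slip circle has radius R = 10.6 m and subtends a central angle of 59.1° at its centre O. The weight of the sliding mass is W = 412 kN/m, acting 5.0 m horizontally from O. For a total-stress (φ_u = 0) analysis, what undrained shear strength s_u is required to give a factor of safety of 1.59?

FS = s_u·L_a·R / (W·d), so s_u = FS·W·d / (L_a·R).
Arc length L_a = R·θ = 10.6·(59.1°·π/180) = 10.6·1.0315 = 10.93 m
s_u = 1.59·412·5.0 / (10.93·10.6) = 3275.4 / 115.90 = 28.26 kPa

s_u = 28.3 kPa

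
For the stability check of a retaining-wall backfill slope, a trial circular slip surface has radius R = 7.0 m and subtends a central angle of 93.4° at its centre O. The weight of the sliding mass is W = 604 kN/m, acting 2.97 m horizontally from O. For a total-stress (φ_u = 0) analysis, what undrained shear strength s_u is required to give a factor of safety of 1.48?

s_u = 33.2 kPa

FS = s_u·L_a·R / (W·d), so s_u = FS·W·d / (L_a·R).
Arc length L_a = R·θ = 7.0·(93.4°·π/180) = 7.0·1.6301 = 11.41 m
s_u = 1.48·604·2.97 / (11.41·7.0) = 2654.9 / 79.88 = 33.24 kPa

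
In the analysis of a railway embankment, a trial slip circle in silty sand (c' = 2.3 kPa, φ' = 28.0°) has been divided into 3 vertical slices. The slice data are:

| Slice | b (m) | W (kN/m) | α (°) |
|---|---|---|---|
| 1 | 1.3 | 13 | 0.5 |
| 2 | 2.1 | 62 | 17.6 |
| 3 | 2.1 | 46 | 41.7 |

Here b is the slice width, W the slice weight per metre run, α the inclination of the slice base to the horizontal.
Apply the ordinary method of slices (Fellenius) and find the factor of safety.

Ordinary method of slices: FS = Σ[c'·Δl_i + (W_i cosα_i)·tanφ'] / Σ W_i sinα_i, with Δl_i = b_i / cosα_i.
Slice 1: Δl = 1.3/cos0.5° = 1.300 m; N'_1 = 13·cos0.5° = 13.0; c'Δl = 2.99; W sinα = 0.1
Slice 2: Δl = 2.1/cos17.6° = 2.203 m; N'_2 = 62·cos17.6° = 59.1; c'Δl = 5.07; W sinα = 18.7
Slice 3: Δl = 2.1/cos41.7° = 2.813 m; N'_3 = 46·cos41.7° = 34.3; c'Δl = 6.47; W sinα = 30.6
Σc'Δl = 14.5 kN/m; ΣN' = 106.4 kN/m; ΣW sinα = 49.5 kN/m
Resisting = 14.5 + 106.4·tan28.0° = 14.5 + 56.6 = 71.1 kN/m
FS = 71.1 / 49.5 = 1.438

FS = 1.44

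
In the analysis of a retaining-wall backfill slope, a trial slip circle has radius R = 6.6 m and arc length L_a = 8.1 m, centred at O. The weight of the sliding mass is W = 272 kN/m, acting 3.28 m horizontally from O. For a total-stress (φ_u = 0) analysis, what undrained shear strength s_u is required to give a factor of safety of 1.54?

FS = s_u·L_a·R / (W·d), so s_u = FS·W·d / (L_a·R).
s_u = 1.54·272·3.28 / (8.10·6.6) = 1373.9 / 53.46 = 25.70 kPa

s_u = 25.7 kPa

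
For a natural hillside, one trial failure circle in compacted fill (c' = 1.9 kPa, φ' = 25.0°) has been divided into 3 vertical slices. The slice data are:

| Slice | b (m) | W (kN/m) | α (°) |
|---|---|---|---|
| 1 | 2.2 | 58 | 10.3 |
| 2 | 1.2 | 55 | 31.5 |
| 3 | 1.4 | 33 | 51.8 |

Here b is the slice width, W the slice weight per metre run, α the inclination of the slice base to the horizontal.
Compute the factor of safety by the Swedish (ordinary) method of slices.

FS = 1.06

Ordinary method of slices: FS = Σ[c'·Δl_i + (W_i cosα_i)·tanφ'] / Σ W_i sinα_i, with Δl_i = b_i / cosα_i.
Slice 1: Δl = 2.2/cos10.3° = 2.236 m; N'_1 = 58·cos10.3° = 57.1; c'Δl = 4.25; W sinα = 10.4
Slice 2: Δl = 1.2/cos31.5° = 1.407 m; N'_2 = 55·cos31.5° = 46.9; c'Δl = 2.67; W sinα = 28.7
Slice 3: Δl = 1.4/cos51.8° = 2.264 m; N'_3 = 33·cos51.8° = 20.4; c'Δl = 4.30; W sinα = 25.9
Σc'Δl = 11.2 kN/m; ΣN' = 124.4 kN/m; ΣW sinα = 65.0 kN/m
Resisting = 11.2 + 124.4·tan25.0° = 11.2 + 58.0 = 69.2 kN/m
FS = 69.2 / 65.0 = 1.064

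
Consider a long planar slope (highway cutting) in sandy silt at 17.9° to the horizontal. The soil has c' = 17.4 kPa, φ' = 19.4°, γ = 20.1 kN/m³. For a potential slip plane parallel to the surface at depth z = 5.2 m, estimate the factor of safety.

FS = 1.66

For an infinite slope with a slip plane parallel to the surface (no pore pressure): FS = [c' + γz cos²β tanφ'] / [γz sinβ cosβ].
γz = 20.1·5.2 = 104.52 kN/m²
Numerator = 17.4 + 104.52·cos²17.9°·tan19.4° = 17.4 + 104.52·0.9055·0.3522 = 50.730 kPa
Denominator = 104.52·sin17.9°·cos17.9° = 104.52·0.3074·0.9516 = 30.570 kPa
FS = 50.730 / 30.570 = 1.659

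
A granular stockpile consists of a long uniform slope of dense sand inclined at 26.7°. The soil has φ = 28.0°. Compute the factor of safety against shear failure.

For a dry cohesionless infinite slope the factor of safety is FS = tanφ / tanβ.
FS = tan28.0° / tan26.7° = 0.5317 / 0.5029 = 1.057

FS = 1.06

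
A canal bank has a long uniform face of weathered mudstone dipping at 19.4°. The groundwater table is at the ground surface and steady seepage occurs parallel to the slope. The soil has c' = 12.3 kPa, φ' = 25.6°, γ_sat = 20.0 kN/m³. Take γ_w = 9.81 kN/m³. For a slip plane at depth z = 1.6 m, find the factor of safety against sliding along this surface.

With seepage parallel to the slope and the water table at the surface, the effective normal stress on the slip plane uses the buoyant unit weight γ' = γ_sat − γ_w while the driving shear stress uses γ_sat:
FS = [c' + γ' z cos²β tanφ'] / [γ_sat z sinβ cosβ]
γ' = 20.0 − 9.81 = 10.19 kN/m³
Numerator = 12.3 + 10.19·1.6·cos²19.4°·tan25.6° = 12.3 + 10.19·1.6·0.8897·0.4791 = 19.250 kPa
Denominator = 20.0·1.6·sin19.4°·cos19.4° = 20.0·1.6·0.3322·0.9432 = 10.026 kPa
FS = 19.250 / 10.026 = 1.920

FS = 1.92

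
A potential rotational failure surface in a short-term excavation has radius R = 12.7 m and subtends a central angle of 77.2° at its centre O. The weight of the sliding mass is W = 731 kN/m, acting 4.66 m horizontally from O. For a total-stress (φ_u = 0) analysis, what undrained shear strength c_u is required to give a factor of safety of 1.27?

c_u = 19.9 kPa

FS = c_u·L_a·R / (W·d), so c_u = FS·W·d / (L_a·R).
Arc length L_a = R·θ = 12.7·(77.2°·π/180) = 12.7·1.3474 = 17.11 m
c_u = 1.27·731·4.66 / (17.11·12.7) = 4326.2 / 217.32 = 19.91 kPa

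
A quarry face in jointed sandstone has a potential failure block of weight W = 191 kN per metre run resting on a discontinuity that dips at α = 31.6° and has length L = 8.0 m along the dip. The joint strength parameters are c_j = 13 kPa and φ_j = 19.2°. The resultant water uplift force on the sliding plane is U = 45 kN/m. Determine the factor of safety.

Resolving the block weight along and normal to the plane and applying the Mohr–Coulomb strength on the joint:
N' = W cosα − U = 191·cos31.6° − 45 = 117.7 kN/m
Driving force T = W sinα = 191·sin31.6° = 100.1 kN/m
Resisting force R = c_j·L + N'·tanφ_j = 13·8.0 + 117.7·tan19.2° = 104.0 + 41.0 = 145.0 kN/m
FS = R / T = 145.0 / 100.1 = 1.449

FS = 1.45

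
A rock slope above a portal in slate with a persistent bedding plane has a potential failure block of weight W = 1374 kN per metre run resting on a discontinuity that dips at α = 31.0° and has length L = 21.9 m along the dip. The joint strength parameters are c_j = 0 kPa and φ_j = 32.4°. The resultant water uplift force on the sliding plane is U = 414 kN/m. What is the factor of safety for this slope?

Resolving the block weight along and normal to the plane and applying the Mohr–Coulomb strength on the joint:
N' = W cosα − U = 1374·cos31.0° − 414 = 763.7 kN/m
Driving force T = W sinα = 1374·sin31.0° = 707.7 kN/m
Resisting force R = c_j·L + N'·tanφ_j = 0·21.9 + 763.7·tan32.4° = 0.0 + 484.7 = 484.7 kN/m
FS = R / T = 484.7 / 707.7 = 0.685

FS = 0.68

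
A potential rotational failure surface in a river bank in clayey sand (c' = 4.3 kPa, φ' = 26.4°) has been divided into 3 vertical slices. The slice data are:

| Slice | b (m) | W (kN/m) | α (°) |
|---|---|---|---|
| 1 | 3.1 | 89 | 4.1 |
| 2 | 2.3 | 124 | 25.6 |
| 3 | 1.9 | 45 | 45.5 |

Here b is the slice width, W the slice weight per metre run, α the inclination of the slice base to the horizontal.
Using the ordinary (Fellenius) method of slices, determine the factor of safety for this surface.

Ordinary method of slices: FS = Σ[c'·Δl_i + (W_i cosα_i)·tanφ'] / Σ W_i sinα_i, with Δl_i = b_i / cosα_i.
Slice 1: Δl = 3.1/cos4.1° = 3.108 m; N'_1 = 89·cos4.1° = 88.8; c'Δl = 13.36; W sinα = 6.4
Slice 2: Δl = 2.3/cos25.6° = 2.550 m; N'_2 = 124·cos25.6° = 111.8; c'Δl = 10.97; W sinα = 53.6
Slice 3: Δl = 1.9/cos45.5° = 2.711 m; N'_3 = 45·cos45.5° = 31.5; c'Δl = 11.66; W sinα = 32.1
Σc'Δl = 36.0 kN/m; ΣN' = 232.1 kN/m; ΣW sinα = 92.0 kN/m
Resisting = 36.0 + 232.1·tan26.4° = 36.0 + 115.2 = 151.2 kN/m
FS = 151.2 / 92.0 = 1.643

FS = 1.64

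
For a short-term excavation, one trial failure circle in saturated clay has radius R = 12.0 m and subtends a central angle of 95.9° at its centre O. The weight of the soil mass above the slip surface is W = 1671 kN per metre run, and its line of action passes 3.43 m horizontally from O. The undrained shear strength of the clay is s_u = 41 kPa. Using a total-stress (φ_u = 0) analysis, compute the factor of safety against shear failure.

Taking moments about the centre O, the resisting moment is provided by the undrained shear strength acting along the arc:
Arc length L_a = R·θ = 12.0·(95.9°·π/180) = 12.0·1.6738 = 20.09 m
M_R = s_u·L_a·R = 41·20.09·12.0 = 9881.9 kN·m/m
M_D = W·d = 1671·3.43 = 5731.5 kN·m/m
FS = M_R / M_D = 9881.9 / 5731.5 = 1.724

FS = 1.72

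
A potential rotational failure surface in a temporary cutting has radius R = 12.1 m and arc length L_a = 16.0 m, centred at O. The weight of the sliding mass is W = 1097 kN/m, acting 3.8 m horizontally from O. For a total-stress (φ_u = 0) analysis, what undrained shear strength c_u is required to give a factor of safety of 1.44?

c_u = 31.0 kPa

FS = c_u·L_a·R / (W·d), so c_u = FS·W·d / (L_a·R).
c_u = 1.44·1097·3.8 / (16.00·12.1) = 6002.8 / 193.60 = 31.01 kPa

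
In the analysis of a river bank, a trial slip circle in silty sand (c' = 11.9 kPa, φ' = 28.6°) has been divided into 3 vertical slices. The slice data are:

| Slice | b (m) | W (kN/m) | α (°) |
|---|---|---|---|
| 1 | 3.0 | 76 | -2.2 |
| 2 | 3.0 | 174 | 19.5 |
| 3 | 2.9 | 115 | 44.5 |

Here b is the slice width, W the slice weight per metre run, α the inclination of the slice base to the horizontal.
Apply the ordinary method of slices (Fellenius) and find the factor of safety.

Ordinary method of slices: FS = Σ[c'·Δl_i + (W_i cosα_i)·tanφ'] / Σ W_i sinα_i, with Δl_i = b_i / cosα_i.
Slice 1: Δl = 3.0/cos(-2.2°) = 3.002 m; N'_1 = 76·cos(-2.2°) = 75.9; c'Δl = 35.73; W sinα = -2.9
Slice 2: Δl = 3.0/cos19.5° = 3.183 m; N'_2 = 174·cos19.5° = 164.0; c'Δl = 37.87; W sinα = 58.1
Slice 3: Δl = 2.9/cos44.5° = 4.066 m; N'_3 = 115·cos44.5° = 82.0; c'Δl = 48.38; W sinα = 80.6
Σc'Δl = 122.0 kN/m; ΣN' = 322.0 kN/m; ΣW sinα = 135.8 kN/m
Resisting = 122.0 + 322.0·tan28.6° = 122.0 + 175.6 = 297.5 kN/m
FS = 297.5 / 135.8 = 2.191

FS = 2.19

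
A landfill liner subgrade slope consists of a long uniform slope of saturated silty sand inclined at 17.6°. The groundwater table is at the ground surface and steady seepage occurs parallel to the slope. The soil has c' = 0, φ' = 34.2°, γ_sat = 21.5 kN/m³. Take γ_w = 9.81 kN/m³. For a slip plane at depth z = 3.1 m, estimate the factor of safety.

FS = 1.16

With seepage parallel to the slope and the water table at the surface, the effective normal stress on the slip plane uses the buoyant unit weight γ' = γ_sat − γ_w while the driving shear stress uses γ_sat:
FS = [c' + γ' z cos²β tanφ'] / [γ_sat z sinβ cosβ]
(For c' = 0 this reduces to FS = (γ'/γ_sat)·tanφ'/tanβ.)
γ' = 21.5 − 9.81 = 11.69 kN/m³
Numerator = 0.0 + 11.69·3.1·cos²17.6°·tan34.2° = 0.0 + 11.69·3.1·0.9086·0.6796 = 22.376 kPa
Denominator = 21.5·3.1·sin17.6°·cos17.6° = 21.5·3.1·0.3024·0.9532 = 19.210 kPa
FS = 22.376 / 19.210 = 1.165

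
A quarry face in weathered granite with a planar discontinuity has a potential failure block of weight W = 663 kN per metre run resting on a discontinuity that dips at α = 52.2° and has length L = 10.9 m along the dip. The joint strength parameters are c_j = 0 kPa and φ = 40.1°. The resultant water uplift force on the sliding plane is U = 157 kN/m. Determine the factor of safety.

FS = 0.40

Resolving the block weight along and normal to the plane and applying the Mohr–Coulomb strength on the joint:
N' = W cosα − U = 663·cos52.2° − 157 = 249.4 kN/m
Driving force T = W sinα = 663·sin52.2° = 523.9 kN/m
Resisting force R = c_j·L + N'·tanφ = 0·10.9 + 249.4·tan40.1° = 0.0 + 210.0 = 210.0 kN/m
FS = R / T = 210.0 / 523.9 = 0.401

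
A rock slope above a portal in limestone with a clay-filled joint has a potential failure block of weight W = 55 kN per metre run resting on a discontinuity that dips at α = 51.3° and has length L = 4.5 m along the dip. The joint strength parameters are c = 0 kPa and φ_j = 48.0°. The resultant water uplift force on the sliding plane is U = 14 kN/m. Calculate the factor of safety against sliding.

FS = 0.53

Resolving the block weight along and normal to the plane and applying the Mohr–Coulomb strength on the joint:
N' = W cosα − U = 55·cos51.3° − 14 = 20.4 kN/m
Driving force T = W sinα = 55·sin51.3° = 42.9 kN/m
Resisting force R = c·L + N'·tanφ_j = 0·4.5 + 20.4·tan48.0° = 0.0 + 22.6 = 22.6 kN/m
FS = R / T = 22.6 / 42.9 = 0.528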